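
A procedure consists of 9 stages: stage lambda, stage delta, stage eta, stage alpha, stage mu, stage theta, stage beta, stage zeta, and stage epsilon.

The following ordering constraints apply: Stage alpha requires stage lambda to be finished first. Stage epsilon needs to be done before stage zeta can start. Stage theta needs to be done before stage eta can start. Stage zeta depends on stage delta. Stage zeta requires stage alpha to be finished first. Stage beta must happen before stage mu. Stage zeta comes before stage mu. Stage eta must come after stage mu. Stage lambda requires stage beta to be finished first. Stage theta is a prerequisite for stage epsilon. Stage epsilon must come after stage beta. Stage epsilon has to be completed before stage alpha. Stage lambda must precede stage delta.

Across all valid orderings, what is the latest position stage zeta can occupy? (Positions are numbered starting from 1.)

Every stage that must follow stage zeta has to come after it. Tracing all chains starting from stage zeta, those stages are: stage eta, stage mu — 2 in total.
With 2 mandatory successors out of 9 stages total, the latest slot for stage zeta is 9−2 = 7, and it's reachable by doing all non-successors before stage zeta.

7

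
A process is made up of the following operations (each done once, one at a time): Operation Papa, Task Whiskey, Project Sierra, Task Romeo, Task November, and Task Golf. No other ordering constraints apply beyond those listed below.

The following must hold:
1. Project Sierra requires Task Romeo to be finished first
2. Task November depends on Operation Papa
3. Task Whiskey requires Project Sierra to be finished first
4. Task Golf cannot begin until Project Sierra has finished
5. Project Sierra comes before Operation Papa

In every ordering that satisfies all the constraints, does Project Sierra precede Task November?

Yes

Following the dependencies: Project Sierra → Operation Papa → Task November.
Hence Project Sierra necessarily comes before Task November.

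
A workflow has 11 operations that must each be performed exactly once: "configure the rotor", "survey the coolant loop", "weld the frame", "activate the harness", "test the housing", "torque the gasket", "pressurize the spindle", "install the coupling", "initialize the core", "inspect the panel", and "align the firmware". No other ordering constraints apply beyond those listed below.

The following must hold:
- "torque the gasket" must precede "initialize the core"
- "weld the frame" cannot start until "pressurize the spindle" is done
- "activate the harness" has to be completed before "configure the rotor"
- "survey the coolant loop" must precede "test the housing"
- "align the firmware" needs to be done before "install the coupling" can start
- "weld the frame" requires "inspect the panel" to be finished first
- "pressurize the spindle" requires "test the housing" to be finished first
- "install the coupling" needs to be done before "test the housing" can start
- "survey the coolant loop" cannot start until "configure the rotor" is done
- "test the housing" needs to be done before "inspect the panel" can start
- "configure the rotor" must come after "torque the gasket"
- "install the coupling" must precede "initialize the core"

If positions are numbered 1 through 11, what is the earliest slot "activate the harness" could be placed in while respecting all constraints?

Nothing is required before "activate the harness"; it can be the very first operation.

1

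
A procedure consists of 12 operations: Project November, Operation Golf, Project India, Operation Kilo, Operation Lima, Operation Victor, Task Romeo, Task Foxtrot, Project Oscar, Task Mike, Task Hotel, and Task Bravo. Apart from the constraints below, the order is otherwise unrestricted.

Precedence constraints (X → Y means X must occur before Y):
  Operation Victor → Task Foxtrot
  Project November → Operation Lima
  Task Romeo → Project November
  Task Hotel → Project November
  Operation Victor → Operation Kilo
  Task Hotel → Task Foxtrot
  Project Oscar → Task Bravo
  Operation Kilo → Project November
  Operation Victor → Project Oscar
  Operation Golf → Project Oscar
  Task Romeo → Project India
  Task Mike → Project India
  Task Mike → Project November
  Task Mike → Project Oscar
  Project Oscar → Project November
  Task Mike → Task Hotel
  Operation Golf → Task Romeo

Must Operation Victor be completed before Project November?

Tracing the constraints gives a chain: Operation Victor → Project Oscar → Project November.
So Operation Victor must precede Project November in any valid ordering.

Yes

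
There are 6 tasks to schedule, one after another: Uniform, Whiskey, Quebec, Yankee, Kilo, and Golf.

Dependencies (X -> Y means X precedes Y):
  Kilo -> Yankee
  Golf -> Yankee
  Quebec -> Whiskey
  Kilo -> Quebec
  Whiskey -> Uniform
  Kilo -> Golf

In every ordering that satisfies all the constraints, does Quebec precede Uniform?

There is a constraint chain Quebec → Whiskey → Uniform.
Hence Quebec necessarily comes before Uniform.

Yes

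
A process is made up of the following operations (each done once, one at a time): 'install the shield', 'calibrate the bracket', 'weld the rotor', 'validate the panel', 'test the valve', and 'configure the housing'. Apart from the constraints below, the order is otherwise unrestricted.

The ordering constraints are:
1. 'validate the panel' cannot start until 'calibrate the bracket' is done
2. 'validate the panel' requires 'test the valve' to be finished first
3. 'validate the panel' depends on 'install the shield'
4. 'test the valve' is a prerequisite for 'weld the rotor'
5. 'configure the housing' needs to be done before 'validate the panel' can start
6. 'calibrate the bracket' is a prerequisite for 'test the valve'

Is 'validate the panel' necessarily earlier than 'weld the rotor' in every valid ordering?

No

'validate the panel' and 'weld the rotor' are not related by any chain of constraints.
There exist valid orderings with 'weld the rotor' before 'validate the panel', so 'validate the panel' is not required to come first.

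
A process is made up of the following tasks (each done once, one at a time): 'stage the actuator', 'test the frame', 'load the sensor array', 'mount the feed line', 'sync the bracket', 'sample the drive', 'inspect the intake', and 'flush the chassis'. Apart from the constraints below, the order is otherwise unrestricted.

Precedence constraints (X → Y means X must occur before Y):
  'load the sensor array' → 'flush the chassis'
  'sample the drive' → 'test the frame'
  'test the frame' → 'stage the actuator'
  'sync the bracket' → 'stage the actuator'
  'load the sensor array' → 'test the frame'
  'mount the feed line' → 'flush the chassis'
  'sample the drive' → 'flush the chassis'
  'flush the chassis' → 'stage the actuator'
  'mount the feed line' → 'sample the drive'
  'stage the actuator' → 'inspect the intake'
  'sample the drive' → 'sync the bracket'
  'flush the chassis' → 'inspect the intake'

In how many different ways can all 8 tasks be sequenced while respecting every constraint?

2 tasks have no prerequisites ('load the sensor array', 'mount the feed line'), so any of them could come first.
Enumerating by repeatedly choosing an available task (one whose prerequisites are all placed) gives 20 distinct complete orderings.

20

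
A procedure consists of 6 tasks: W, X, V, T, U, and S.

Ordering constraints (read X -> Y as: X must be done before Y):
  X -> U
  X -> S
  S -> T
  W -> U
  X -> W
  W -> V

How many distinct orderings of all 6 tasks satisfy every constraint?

20

X is the only task with nothing required before it, so every ordering starts there.
Enumerating by repeatedly choosing an available task (one whose prerequisites are all placed) gives 20 distinct complete orderings.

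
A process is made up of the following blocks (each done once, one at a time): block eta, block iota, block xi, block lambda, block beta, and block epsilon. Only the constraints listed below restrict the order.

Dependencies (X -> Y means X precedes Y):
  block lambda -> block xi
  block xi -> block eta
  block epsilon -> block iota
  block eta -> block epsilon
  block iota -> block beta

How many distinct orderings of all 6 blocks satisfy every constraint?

1

Block lambda is the only block with nothing required before it, so every ordering starts there.
Continuing from there, at each step only one block has all its prerequisites placed, so the ordering is fully determined — there is exactly 1.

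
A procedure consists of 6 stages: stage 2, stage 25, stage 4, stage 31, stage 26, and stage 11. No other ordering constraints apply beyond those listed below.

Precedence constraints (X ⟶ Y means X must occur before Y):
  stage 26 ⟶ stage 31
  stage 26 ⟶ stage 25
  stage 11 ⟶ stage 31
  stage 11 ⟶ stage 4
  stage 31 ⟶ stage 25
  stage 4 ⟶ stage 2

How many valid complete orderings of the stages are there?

16

The stages with no prerequisites are stage 26, stage 11; any of them can be placed first.
Counting all ways to extend the partial order to a total order gives 16.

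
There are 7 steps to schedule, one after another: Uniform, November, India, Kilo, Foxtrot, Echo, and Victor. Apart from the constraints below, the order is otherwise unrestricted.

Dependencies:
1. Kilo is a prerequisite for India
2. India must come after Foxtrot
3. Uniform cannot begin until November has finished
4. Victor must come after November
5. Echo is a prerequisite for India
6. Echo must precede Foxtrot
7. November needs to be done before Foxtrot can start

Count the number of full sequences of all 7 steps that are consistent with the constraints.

3 steps have no prerequisites (November, Kilo, Echo), so any of them could come first.
Enumerating by repeatedly choosing an available step (one whose prerequisites are all placed) gives 174 distinct complete orderings.

174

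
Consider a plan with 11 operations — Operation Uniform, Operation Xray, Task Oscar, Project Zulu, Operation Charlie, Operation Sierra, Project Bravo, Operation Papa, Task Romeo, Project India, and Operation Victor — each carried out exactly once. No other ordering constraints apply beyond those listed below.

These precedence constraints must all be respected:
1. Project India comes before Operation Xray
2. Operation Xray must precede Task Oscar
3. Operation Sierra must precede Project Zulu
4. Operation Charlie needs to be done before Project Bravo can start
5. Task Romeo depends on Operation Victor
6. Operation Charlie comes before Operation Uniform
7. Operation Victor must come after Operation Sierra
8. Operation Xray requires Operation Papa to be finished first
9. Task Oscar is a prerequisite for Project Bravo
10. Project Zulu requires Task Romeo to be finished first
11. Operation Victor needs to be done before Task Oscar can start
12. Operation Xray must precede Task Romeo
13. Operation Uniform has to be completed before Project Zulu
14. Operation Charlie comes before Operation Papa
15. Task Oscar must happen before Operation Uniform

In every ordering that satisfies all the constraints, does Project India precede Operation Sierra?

No

Project India and Operation Sierra are not related by any chain of constraints.
So Project India can come before Operation Sierra or after — it is not forced.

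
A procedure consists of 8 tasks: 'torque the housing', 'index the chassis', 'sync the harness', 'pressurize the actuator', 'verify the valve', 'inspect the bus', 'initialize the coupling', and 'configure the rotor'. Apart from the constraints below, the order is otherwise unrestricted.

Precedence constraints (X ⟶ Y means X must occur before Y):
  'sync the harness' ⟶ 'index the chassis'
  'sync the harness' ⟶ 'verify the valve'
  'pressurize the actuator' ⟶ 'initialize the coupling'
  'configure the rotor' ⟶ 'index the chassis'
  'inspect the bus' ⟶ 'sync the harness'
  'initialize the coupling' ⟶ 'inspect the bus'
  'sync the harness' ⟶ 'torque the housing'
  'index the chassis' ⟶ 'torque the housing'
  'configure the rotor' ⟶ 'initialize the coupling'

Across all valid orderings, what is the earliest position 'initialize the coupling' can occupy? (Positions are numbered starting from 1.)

The tasks that are forced before 'initialize the coupling', directly or transitively, are 'pressurize the actuator', 'configure the rotor'. That's 2 tasks.
With 2 mandatory predecessors, the earliest 'initialize the coupling' can sit is position 2+1 = 3, and placing just those 2 first achieves it.

3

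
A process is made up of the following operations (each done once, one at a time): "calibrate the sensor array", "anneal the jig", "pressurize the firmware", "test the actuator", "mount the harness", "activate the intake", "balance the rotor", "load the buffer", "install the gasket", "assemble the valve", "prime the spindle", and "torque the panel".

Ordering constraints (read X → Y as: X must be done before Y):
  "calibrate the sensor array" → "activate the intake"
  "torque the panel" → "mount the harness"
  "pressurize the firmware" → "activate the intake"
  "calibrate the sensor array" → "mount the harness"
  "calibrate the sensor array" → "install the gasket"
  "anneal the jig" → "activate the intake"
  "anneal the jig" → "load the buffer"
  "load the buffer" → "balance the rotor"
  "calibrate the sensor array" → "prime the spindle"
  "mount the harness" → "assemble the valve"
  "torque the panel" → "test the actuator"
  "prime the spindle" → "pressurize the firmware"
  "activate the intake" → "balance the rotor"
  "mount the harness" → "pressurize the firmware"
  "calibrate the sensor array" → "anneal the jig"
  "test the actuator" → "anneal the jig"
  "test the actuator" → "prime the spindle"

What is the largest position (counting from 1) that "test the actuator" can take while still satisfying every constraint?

Following every chain forward from "test the actuator", the operations that must come later are "anneal the jig", "pressurize the firmware", "activate the intake", "balance the rotor", "load the buffer", "prime the spindle" — 6 of them.
With 6 mandatory successors out of 12 operations total, the latest slot for "test the actuator" is 12−6 = 6, and it's reachable by doing all non-successors before "test the actuator".

6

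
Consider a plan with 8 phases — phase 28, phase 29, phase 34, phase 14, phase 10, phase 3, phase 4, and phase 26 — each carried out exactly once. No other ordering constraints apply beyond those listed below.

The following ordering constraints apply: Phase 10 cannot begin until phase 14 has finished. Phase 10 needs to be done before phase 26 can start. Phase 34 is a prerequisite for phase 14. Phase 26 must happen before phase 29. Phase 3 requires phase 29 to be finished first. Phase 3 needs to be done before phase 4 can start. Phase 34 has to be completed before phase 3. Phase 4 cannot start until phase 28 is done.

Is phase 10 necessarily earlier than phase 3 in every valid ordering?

Yes

Chaining the stated constraints: phase 10 → phase 26 → phase 29 → phase 3.
That forces phase 10 before phase 3 in every valid schedule.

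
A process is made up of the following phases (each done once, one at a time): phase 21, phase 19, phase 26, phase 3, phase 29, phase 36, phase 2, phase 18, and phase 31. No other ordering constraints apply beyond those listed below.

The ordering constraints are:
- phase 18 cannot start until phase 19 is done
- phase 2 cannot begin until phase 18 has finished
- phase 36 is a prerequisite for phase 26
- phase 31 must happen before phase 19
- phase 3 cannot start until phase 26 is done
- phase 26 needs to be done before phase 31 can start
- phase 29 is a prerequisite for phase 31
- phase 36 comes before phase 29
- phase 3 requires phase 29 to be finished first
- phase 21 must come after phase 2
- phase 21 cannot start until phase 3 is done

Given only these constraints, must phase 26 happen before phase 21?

Yes

Following the dependencies: phase 26 → phase 3 → phase 21.
That forces phase 26 before phase 21 in every valid schedule.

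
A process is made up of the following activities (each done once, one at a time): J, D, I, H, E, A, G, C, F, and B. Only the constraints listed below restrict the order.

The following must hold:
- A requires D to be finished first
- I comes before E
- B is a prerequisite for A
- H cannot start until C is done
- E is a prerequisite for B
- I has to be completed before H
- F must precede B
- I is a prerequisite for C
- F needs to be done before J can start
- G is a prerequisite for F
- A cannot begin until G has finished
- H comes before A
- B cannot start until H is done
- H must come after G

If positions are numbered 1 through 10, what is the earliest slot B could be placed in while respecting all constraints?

7

The activities that are forced before B, directly or transitively, are I, H, E, G, C, F. That's 6 activities.
With 6 mandatory predecessors, the earliest B can sit is position 6+1 = 7, and placing just those 6 first achieves it.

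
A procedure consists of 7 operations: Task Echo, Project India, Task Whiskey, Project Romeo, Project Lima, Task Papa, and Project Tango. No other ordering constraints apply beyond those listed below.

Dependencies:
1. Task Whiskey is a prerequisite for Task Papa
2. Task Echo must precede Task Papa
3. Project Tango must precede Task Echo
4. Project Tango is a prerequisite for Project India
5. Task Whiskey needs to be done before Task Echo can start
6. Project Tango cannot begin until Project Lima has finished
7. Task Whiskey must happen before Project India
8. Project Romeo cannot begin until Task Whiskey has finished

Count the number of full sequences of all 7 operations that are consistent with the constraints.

45

The operations with no prerequisites are Task Whiskey, Project Lima; any of them can be placed first.
Enumerating by repeatedly choosing an available operation (one whose prerequisites are all placed) gives 45 distinct complete orderings.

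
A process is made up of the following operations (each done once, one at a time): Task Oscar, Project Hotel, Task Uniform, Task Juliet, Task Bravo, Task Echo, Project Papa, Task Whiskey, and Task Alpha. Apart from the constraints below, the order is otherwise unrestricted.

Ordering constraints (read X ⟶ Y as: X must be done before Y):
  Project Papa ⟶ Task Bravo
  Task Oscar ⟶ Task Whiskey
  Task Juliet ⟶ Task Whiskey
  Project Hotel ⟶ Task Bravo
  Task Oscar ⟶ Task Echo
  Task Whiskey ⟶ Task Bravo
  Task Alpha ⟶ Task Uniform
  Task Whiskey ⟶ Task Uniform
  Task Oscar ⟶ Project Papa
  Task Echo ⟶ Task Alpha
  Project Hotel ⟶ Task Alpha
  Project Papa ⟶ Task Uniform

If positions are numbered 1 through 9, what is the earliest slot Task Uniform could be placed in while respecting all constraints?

8

The operations that are forced before Task Uniform, directly or transitively, are Task Oscar, Project Hotel, Task Juliet, Task Echo, Project Papa, Task Whiskey, Task Alpha. That's 7 operations.
With 7 mandatory predecessors, the earliest Task Uniform can sit is position 7+1 = 8, and placing just those 7 first achieves it.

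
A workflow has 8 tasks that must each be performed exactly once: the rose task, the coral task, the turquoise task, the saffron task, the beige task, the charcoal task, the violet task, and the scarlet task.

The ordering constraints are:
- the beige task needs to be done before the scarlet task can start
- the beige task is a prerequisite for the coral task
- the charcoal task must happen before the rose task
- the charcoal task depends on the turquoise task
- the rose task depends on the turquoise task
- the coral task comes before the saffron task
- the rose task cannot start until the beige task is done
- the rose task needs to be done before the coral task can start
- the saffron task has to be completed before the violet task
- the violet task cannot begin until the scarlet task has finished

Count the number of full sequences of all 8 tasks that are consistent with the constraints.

15

2 tasks have no prerequisites (the turquoise task, the beige task), so any of them could come first.
Counting all ways to extend the partial order to a total order gives 15.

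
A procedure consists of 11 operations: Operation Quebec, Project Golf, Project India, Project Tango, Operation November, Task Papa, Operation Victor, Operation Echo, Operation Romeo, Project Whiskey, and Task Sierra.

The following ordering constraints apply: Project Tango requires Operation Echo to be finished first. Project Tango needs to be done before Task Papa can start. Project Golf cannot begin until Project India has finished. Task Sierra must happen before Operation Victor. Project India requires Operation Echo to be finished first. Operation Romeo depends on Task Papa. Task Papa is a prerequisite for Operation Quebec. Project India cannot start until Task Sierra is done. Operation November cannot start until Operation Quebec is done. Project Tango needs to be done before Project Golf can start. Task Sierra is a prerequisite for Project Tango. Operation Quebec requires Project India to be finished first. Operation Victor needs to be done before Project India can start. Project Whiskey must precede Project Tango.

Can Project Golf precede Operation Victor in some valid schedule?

There is a dependency chain Operation Victor → Project India → Project Golf, so Project Golf always comes after Operation Victor.
Hence Project Golf can never be scheduled before Operation Victor.

No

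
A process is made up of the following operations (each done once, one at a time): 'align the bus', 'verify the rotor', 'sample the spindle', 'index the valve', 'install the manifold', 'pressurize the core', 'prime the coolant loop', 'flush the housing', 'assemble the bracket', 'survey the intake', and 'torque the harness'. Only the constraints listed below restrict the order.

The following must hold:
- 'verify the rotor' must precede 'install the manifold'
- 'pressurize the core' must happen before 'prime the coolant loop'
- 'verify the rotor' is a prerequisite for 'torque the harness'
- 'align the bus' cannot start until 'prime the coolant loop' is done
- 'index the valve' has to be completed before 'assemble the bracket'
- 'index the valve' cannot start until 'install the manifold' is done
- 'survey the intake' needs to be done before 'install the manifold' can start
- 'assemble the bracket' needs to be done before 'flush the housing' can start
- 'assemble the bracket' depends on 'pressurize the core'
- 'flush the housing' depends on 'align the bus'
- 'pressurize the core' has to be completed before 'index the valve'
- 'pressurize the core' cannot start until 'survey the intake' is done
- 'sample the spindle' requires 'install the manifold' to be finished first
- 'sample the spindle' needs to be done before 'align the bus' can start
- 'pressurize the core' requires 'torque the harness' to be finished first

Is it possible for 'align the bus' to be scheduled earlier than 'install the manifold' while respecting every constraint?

There is a dependency chain 'install the manifold' → 'sample the spindle' → 'align the bus', so 'align the bus' always comes after 'install the manifold'.
So no valid ordering can have 'align the bus' before 'install the manifold'.

No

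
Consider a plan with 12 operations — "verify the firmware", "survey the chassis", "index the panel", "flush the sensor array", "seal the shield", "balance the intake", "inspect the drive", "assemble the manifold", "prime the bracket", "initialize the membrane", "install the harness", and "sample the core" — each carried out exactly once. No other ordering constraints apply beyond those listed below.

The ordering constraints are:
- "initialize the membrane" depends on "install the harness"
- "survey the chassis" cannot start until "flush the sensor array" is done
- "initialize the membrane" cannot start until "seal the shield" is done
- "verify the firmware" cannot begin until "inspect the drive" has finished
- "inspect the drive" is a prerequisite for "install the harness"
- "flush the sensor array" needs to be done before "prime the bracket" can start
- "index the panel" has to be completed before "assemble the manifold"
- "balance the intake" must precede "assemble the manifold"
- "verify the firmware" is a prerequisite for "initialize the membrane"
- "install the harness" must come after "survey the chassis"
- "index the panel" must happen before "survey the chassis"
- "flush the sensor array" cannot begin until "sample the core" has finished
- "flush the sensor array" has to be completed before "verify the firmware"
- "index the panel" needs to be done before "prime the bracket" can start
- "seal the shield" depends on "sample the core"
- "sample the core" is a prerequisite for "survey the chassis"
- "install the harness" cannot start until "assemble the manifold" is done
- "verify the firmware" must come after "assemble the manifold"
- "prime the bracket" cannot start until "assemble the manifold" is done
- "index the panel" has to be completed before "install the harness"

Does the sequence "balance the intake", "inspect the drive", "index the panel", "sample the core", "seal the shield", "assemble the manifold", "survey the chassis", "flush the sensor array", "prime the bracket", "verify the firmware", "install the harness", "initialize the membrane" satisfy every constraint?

No

The sequence places "survey the chassis" ahead of "flush the sensor array".
But one of the constraints requires "flush the sensor array" before "survey the chassis", so this ordering violates it.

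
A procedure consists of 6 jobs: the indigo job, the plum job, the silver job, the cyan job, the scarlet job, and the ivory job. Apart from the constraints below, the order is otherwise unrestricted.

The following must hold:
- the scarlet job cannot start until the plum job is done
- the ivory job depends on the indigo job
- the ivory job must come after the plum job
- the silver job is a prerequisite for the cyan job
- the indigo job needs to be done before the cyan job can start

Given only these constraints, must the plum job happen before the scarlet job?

Chaining the stated constraints: the plum job → the scarlet job.
Hence the plum job necessarily comes before the scarlet job.

Yes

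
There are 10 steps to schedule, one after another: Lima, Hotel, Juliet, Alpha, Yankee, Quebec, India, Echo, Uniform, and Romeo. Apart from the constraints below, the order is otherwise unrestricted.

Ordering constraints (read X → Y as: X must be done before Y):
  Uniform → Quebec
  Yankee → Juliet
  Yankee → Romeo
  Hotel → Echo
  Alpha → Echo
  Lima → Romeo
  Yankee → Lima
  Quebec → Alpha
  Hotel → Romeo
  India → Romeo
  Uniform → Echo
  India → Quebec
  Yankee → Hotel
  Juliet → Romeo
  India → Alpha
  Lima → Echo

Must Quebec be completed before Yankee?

No

Nothing in the constraints links Quebec and Yankee; they are unordered relative to each other.
There exist valid orderings with Yankee before Quebec, so Quebec is not required to come first.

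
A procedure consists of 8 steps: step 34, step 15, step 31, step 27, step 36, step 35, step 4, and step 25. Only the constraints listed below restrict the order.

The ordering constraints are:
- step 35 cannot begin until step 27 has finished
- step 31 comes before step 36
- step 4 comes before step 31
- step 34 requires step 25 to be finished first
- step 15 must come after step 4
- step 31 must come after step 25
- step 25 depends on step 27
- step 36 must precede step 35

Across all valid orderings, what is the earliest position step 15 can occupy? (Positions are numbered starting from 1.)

2

The only step forced before step 15 (directly or transitively) is step 4.
With 1 mandatory predecessor, the earliest step 15 can sit is position 1+1 = 2, and placing just that one first achieves it.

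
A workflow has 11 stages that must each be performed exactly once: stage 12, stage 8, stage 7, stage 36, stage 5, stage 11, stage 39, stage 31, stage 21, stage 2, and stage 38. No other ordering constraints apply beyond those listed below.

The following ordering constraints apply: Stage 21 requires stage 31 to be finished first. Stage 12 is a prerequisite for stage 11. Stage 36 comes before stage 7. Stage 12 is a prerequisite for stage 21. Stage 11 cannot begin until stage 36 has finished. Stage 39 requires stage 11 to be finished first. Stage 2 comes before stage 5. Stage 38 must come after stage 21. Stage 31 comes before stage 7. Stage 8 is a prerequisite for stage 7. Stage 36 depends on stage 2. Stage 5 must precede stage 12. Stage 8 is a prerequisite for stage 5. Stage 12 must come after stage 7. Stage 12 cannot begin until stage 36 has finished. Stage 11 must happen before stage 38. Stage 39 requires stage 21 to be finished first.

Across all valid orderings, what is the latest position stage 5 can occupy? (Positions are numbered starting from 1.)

The stages that are forced after stage 5, directly or by a chain of constraints, are stage 12, stage 11, stage 39, stage 21, stage 38. That's 5 stages.
With 5 mandatory successors out of 11 stages total, the latest slot for stage 5 is 11−5 = 6, and it's reachable by doing all non-successors before stage 5.

6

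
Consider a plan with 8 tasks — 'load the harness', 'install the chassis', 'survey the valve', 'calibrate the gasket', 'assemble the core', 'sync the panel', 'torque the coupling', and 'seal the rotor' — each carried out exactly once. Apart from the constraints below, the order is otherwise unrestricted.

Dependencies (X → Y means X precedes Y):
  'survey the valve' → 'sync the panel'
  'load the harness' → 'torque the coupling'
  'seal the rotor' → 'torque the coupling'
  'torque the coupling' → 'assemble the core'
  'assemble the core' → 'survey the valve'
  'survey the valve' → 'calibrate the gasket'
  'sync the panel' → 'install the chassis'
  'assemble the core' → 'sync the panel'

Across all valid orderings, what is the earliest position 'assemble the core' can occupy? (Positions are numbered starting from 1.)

Working backwards through the constraints from 'assemble the core', its full set of required predecessors is 'load the harness', 'torque the coupling', 'seal the rotor' — 3 of them.
So at minimum 3 tasks come before 'assemble the core', putting 'assemble the core' no earlier than position 4. That position is achievable by scheduling exactly those predecessors first.

4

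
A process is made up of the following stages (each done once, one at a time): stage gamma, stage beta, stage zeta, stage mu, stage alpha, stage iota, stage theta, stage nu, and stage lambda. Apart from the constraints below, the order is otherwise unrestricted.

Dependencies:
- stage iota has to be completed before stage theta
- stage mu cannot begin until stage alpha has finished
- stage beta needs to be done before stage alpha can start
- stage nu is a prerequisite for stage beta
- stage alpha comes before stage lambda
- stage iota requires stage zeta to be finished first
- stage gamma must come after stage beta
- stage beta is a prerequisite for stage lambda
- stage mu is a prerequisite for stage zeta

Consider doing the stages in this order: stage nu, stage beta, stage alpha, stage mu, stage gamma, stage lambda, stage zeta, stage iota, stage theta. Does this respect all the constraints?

Yes

Checking each listed constraint against this order: for instance, stage beta is in position 2 and stage lambda in position 6, so that constraint holds — and the remaining constraints check out the same way.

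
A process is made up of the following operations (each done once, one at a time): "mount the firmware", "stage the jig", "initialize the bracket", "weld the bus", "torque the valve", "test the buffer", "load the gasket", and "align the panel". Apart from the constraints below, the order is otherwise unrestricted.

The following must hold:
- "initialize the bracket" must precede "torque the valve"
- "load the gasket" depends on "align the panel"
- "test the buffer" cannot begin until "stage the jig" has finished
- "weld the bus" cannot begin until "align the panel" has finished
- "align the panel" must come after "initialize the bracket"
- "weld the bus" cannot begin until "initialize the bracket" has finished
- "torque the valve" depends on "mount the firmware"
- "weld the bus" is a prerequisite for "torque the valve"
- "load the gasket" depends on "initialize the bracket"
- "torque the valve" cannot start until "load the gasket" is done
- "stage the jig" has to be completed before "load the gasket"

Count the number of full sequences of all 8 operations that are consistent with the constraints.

224

The operations with no prerequisites are "mount the firmware", "stage the jig", "initialize the bracket"; any of them can be placed first.
Systematically extending each partial ordering one operation at a time and counting, there are 224 complete orderings.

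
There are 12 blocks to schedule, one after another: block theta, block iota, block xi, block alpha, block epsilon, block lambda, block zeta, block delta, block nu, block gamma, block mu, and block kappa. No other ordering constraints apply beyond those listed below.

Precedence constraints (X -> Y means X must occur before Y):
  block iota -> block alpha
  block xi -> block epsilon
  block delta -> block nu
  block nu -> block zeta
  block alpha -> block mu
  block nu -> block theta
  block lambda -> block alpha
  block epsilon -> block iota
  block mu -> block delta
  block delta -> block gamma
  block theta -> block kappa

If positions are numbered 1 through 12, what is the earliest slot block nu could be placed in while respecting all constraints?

Every block that must precede block nu has to come before it. Tracing all chains that end at block nu, those blocks are: block iota, block xi, block alpha, block epsilon, block lambda, block delta, block mu — 7 in total.
So at minimum 7 blocks come before block nu, putting block nu no earlier than position 8. That position is achievable by scheduling exactly those predecessors first.

8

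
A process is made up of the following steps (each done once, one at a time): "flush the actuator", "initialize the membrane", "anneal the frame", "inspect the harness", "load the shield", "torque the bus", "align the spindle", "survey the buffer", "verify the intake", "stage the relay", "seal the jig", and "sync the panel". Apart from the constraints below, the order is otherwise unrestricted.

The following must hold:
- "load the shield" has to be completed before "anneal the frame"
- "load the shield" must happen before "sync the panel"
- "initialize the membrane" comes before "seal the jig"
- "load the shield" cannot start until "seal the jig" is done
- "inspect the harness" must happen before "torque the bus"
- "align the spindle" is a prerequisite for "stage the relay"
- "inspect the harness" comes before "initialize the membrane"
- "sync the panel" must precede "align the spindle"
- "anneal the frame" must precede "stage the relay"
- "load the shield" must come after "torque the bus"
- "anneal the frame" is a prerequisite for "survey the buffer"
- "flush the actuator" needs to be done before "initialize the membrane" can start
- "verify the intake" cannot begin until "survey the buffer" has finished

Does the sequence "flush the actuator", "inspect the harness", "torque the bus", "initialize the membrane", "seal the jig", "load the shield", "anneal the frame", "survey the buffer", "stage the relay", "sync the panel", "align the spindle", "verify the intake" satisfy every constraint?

The sequence places "stage the relay" ahead of "align the spindle".
Since "align the spindle" is required before "stage the relay", the ordering is invalid.

No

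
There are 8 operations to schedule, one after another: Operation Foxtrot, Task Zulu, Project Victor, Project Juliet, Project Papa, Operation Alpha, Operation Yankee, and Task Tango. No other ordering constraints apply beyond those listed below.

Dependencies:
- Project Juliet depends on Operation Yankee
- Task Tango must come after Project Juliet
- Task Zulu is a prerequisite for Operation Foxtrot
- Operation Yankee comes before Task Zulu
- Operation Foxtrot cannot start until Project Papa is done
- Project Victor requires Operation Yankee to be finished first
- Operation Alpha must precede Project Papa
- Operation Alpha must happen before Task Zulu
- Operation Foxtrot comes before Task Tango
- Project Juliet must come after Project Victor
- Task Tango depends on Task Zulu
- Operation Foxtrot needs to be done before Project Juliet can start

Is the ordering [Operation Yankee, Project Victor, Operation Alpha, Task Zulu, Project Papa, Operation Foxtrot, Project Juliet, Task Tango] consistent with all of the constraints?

Yes

Every stated constraint is respected: Operation Yankee sits at position 1, ahead of Project Juliet at position 7, and each of the other listed pairs likewise has the predecessor earlier in the sequence.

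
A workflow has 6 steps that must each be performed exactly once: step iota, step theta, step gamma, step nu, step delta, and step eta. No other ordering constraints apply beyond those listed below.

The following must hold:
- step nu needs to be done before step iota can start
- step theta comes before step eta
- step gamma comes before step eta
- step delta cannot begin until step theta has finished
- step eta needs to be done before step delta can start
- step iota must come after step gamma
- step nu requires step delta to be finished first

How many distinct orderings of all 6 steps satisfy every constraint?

2 steps have no prerequisites (step theta, step gamma), so any of them could come first.
Counting all ways to extend the partial order to a total order gives 2.

2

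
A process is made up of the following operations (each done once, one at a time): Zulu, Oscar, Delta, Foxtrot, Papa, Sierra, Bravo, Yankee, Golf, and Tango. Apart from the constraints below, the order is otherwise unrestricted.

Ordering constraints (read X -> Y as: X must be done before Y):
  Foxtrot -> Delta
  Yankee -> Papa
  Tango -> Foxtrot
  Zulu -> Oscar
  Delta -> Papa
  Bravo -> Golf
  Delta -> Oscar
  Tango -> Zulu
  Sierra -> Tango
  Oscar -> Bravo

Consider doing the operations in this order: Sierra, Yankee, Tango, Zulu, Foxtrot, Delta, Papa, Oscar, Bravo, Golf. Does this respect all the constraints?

Checking each listed constraint against this order: for instance, Yankee is in position 2 and Papa in position 7, so that constraint holds — and the remaining constraints check out the same way.

Yes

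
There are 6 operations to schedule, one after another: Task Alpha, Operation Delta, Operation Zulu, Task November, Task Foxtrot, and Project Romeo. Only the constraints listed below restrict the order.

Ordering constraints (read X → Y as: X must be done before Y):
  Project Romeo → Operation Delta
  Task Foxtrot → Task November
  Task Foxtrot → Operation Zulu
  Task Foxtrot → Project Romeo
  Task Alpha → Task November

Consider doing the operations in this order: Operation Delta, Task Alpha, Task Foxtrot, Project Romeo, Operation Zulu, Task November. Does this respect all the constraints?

No

In the proposed order, Operation Delta appears before Project Romeo.
But one of the constraints requires Project Romeo before Operation Delta, so this ordering violates it.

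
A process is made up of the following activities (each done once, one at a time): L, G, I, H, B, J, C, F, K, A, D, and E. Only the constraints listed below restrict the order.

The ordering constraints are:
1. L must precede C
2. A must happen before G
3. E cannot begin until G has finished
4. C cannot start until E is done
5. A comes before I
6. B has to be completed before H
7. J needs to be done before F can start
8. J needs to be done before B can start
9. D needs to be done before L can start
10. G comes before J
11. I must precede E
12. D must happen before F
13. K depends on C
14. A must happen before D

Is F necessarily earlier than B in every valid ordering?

No

F and B are not related by any chain of constraints.
There exist valid orderings with B before F, so F is not required to come first.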